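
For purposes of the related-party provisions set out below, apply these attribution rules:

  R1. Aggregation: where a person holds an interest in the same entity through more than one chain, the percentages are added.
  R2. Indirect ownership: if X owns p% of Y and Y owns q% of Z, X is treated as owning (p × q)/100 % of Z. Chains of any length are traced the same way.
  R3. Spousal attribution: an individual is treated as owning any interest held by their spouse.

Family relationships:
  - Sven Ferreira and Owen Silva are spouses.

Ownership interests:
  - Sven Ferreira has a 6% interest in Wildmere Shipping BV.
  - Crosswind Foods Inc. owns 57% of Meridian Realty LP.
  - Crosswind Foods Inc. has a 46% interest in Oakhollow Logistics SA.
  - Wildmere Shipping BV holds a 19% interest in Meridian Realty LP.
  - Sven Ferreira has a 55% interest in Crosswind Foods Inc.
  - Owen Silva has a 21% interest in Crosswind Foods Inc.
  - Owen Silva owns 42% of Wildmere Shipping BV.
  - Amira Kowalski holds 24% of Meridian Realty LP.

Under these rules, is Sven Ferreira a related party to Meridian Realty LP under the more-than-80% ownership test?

No

By spousal attribution (R3), Sven Ferreira is treated as also owning Owen Silva's interest in Wildmere Shipping BV, giving 6% + 42% = 48%.
By spousal attribution (R3), Sven Ferreira is treated as also owning Owen Silva's interest in Crosswind Foods Inc, giving 55% + 21% = 76%.
Chain via Wildmere Shipping BV (R2): 48% × 19% = 9.12% of Meridian Realty LP.
Chain via Crosswind Foods Inc. (R2): 76% × 57% = 43.32% of Meridian Realty LP.
Aggregating (R1): 9.12% + 43.32% = 52.44%.
52.44% does not exceed the 80% threshold, so Sven is not a related party to Meridian Realty LP.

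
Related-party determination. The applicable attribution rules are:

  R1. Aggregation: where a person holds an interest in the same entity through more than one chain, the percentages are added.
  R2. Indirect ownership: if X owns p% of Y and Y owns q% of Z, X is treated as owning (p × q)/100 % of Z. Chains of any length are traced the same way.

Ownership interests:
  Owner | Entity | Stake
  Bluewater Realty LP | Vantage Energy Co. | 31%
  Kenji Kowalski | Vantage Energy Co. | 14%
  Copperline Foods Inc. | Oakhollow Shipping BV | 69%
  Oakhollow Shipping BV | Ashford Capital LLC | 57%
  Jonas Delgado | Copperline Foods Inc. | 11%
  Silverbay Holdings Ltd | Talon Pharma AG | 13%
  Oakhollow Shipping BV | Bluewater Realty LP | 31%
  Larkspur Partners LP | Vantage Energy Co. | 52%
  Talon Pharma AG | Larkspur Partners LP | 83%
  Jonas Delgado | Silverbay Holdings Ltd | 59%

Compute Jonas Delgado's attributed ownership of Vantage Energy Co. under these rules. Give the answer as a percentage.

4.039771%

Chain via Silverbay Holdings Ltd → Talon Pharma AG → Larkspur Partners LP (R2): 59% × 13% × 83% × 52% = 3.310372% of Vantage Energy Co.
Chain via Copperline Foods Inc. → Oakhollow Shipping BV → Bluewater Realty LP (R2): 11% × 69% × 31% × 31% = 0.729399% of Vantage Energy Co.
Aggregating (R1): 3.310372% + 0.729399% = 4.039771%.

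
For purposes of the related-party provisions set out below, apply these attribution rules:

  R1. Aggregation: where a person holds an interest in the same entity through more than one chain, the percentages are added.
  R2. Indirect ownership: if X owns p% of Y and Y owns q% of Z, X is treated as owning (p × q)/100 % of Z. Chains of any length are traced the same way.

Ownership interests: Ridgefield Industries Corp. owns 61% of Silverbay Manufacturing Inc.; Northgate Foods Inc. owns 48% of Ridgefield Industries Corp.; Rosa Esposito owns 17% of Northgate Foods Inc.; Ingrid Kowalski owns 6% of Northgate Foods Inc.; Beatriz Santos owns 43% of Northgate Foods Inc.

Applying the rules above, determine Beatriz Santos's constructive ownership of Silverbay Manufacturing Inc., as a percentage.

12.5904%

Chain via Northgate Foods Inc. → Ridgefield Industries Corp. (R2): 43% × 48% × 61% = 12.5904% of Silverbay Manufacturing Inc.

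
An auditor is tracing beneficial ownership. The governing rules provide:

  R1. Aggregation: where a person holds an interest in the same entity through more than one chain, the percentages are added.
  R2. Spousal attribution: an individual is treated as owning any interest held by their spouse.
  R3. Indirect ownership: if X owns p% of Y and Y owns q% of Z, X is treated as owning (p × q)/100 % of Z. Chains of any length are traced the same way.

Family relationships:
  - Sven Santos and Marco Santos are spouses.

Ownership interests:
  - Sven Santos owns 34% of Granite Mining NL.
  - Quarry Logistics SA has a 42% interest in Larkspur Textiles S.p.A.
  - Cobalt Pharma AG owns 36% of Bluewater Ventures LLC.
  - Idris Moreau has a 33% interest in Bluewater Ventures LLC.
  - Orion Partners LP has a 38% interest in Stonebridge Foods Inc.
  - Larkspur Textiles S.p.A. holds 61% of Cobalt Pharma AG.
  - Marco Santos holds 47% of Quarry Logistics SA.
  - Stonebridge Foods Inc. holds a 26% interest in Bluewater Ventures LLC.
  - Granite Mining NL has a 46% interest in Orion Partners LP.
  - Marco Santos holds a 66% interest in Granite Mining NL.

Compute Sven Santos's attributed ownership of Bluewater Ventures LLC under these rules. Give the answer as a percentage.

By spousal attribution (R2), Sven Santos is treated as also owning Marco Santos's interest in Granite Mining NL, giving 34% + 66% = 100%.
By spousal attribution (R2), Sven Santos is treated as owning Marco Santos's 47% interest in Quarry Logistics SA.
Chain via Granite Mining NL → Orion Partners LP → Stonebridge Foods Inc. (R3): 100% × 46% × 38% × 26% = 4.5448% of Bluewater Ventures LLC.
Chain via Quarry Logistics SA → Larkspur Textiles S.p.A. → Cobalt Pharma AG (R3): 47% × 42% × 61% × 36% = 4.334904% of Bluewater Ventures LLC.
Aggregating (R1): 4.5448% + 4.334904% = 8.879704%.

8.879704%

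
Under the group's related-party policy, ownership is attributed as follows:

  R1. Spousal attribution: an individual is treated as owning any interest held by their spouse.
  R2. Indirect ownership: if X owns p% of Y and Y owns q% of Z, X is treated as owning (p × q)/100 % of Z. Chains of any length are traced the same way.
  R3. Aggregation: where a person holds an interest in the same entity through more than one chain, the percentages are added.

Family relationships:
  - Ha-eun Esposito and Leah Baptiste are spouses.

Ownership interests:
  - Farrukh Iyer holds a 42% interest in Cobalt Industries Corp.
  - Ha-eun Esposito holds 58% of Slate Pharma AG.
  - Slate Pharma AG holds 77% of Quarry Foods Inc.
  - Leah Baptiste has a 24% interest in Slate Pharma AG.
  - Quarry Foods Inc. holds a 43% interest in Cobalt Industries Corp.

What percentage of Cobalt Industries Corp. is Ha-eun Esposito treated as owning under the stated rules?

27.1502%

By spousal attribution (R1), Ha-eun Esposito is treated as also owning Leah Baptiste's interest in Slate Pharma AG, giving 58% + 24% = 82%.
Chain via Slate Pharma AG → Quarry Foods Inc. (R2): 82% × 77% × 43% = 27.1502% of Cobalt Industries Corp.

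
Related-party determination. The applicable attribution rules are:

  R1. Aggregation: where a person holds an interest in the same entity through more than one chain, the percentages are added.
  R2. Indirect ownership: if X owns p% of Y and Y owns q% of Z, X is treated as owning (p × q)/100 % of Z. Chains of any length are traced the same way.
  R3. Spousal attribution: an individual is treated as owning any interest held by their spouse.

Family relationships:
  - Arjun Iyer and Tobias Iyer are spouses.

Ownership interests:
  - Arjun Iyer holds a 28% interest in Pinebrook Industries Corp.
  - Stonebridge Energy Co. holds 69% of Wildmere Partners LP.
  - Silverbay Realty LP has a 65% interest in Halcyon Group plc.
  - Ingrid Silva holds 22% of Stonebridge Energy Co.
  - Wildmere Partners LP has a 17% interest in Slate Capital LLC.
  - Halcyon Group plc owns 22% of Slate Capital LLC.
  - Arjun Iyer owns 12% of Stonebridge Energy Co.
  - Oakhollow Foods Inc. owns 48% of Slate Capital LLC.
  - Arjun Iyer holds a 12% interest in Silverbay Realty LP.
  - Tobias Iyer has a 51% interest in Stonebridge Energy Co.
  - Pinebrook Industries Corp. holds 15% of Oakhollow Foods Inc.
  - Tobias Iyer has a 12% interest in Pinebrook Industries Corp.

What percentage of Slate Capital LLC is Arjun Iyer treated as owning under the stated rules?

By spousal attribution (R3), Arjun Iyer is treated as also owning Tobias Iyer's interest in Pinebrook Industries Corp, giving 28% + 12% = 40%.
By spousal attribution (R3), Arjun Iyer is treated as also owning Tobias Iyer's interest in Stonebridge Energy Co, giving 12% + 51% = 63%.
Chain via Pinebrook Industries Corp. → Oakhollow Foods Inc. (R2): 40% × 15% × 48% = 2.88% of Slate Capital LLC.
Chain via Stonebridge Energy Co. → Wildmere Partners LP (R2): 63% × 69% × 17% = 7.3899% of Slate Capital LLC.
Chain via Silverbay Realty LP → Halcyon Group plc (R2): 12% × 65% × 22% = 1.716% of Slate Capital LLC.
Aggregating (R1): 2.88% + 7.3899% + 1.716% = 11.9859%.

11.9859%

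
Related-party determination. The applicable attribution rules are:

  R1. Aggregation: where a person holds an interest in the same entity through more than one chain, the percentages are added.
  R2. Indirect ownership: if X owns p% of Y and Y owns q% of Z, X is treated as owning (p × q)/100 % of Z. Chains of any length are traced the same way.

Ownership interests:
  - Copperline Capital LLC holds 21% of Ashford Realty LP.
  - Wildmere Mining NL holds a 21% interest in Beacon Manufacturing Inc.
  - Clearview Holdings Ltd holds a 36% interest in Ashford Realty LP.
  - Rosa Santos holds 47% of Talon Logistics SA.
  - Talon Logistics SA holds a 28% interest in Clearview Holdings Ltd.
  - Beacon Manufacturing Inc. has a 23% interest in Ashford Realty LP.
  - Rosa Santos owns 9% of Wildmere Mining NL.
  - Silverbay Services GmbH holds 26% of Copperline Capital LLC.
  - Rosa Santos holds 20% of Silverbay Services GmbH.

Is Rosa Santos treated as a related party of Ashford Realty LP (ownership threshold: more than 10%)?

Chain via Wildmere Mining NL → Beacon Manufacturing Inc. (R2): 9% × 21% × 23% = 0.4347% of Ashford Realty LP.
Chain via Talon Logistics SA → Clearview Holdings Ltd (R2): 47% × 28% × 36% = 4.7376% of Ashford Realty LP.
Chain via Silverbay Services GmbH → Copperline Capital LLC (R2): 20% × 26% × 21% = 1.092% of Ashford Realty LP.
Aggregating (R1): 0.4347% + 4.7376% + 1.092% = 6.2643%.
6.2643% does not exceed the 10% threshold, so Rosa is not a related party to Ashford Realty LP.

No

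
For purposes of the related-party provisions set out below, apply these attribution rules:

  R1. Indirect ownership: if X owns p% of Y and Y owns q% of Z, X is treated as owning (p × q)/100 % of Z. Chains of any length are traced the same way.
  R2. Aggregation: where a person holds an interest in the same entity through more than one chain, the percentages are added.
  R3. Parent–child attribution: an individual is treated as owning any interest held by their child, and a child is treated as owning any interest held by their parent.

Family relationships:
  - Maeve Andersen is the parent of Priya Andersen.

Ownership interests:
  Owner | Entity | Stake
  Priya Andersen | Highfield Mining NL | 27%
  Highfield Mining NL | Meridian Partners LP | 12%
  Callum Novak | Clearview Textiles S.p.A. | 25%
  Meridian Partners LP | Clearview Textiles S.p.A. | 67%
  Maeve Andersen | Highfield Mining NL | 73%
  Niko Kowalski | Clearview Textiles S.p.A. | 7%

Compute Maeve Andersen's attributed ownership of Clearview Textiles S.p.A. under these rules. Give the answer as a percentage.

8.04%

By parent–child attribution (R3), Maeve Andersen is treated as also owning Priya Andersen's interest in Highfield Mining NL, giving 73% + 27% = 100%.
Chain via Highfield Mining NL → Meridian Partners LP (R1): 100% × 12% × 67% = 8.04% of Clearview Textiles S.p.A.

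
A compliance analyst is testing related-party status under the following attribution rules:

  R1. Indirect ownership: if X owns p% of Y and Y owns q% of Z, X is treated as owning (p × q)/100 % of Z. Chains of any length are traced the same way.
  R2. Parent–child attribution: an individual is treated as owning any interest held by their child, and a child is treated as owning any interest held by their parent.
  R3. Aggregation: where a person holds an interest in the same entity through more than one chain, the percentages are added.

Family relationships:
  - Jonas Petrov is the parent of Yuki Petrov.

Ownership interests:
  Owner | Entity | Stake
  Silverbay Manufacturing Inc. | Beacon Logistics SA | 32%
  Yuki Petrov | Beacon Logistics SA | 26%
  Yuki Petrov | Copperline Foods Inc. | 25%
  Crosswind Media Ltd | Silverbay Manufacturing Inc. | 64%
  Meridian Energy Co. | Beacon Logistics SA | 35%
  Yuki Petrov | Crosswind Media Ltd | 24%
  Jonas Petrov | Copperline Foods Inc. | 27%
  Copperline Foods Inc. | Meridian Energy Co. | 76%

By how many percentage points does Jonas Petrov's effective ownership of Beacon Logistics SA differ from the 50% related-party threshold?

5.2528

By parent–child attribution (R2), Jonas Petrov is treated as also owning Yuki Petrov's interest in Copperline Foods Inc, giving 27% + 25% = 52%.
By parent–child attribution (R2), Jonas Petrov is treated as owning Yuki Petrov's 24% interest in Crosswind Media Ltd.
By parent–child attribution (R2), Jonas Petrov is treated as owning Yuki Petrov's 26% interest in Beacon Logistics SA.
Chain via Copperline Foods Inc. → Meridian Energy Co. (R1): 52% × 76% × 35% = 13.832% of Beacon Logistics SA.
Chain via Crosswind Media Ltd → Silverbay Manufacturing Inc. (R1): 24% × 64% × 32% = 4.9152% of Beacon Logistics SA.
Direct interest in Beacon Logistics SA: 26%.
Aggregating (R3): 13.832% + 4.9152% + 26% = 44.7472%.
44.7472% falls short of the 50% threshold by 5.2528 percentage points.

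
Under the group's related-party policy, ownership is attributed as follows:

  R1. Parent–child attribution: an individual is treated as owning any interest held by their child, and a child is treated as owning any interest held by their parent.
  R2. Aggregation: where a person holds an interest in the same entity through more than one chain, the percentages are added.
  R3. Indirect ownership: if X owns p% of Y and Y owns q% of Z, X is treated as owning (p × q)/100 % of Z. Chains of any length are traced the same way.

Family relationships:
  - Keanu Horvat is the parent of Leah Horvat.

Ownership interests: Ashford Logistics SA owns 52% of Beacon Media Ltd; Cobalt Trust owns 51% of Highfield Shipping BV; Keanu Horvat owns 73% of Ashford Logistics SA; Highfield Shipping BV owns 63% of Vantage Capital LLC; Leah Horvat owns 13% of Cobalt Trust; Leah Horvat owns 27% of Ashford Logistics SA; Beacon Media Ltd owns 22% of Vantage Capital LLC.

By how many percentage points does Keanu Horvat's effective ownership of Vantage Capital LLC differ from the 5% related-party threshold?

By parent–child attribution (R1), Keanu Horvat is treated as also owning Leah Horvat's interest in Ashford Logistics SA, giving 73% + 27% = 100%.
By parent–child attribution (R1), Keanu Horvat is treated as owning Leah Horvat's 13% interest in Cobalt Trust.
Chain via Ashford Logistics SA → Beacon Media Ltd (R3): 100% × 52% × 22% = 11.44% of Vantage Capital LLC.
Chain via Cobalt Trust → Highfield Shipping BV (R3): 13% × 51% × 63% = 4.1769% of Vantage Capital LLC.
Aggregating (R2): 11.44% + 4.1769% = 15.6169%.
15.6169% exceeds the 5% threshold by 10.6169 percentage points.

10.6169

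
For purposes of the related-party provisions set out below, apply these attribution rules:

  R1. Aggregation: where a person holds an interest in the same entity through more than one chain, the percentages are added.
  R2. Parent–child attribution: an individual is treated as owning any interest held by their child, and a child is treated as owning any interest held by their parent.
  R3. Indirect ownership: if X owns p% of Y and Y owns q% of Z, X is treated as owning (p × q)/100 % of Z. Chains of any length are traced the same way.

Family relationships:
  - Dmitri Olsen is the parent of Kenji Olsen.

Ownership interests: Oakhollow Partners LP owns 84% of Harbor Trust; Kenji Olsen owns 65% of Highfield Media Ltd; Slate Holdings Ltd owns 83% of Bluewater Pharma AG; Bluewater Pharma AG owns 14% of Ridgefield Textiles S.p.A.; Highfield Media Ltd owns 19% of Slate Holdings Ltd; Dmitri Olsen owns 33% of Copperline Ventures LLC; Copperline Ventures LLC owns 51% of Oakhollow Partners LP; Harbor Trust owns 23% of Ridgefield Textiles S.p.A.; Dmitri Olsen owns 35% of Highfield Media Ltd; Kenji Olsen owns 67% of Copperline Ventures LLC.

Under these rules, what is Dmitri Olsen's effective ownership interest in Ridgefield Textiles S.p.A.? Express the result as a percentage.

By parent–child attribution (R2), Dmitri Olsen is treated as also owning Kenji Olsen's interest in Copperline Ventures LLC, giving 33% + 67% = 100%.
By parent–child attribution (R2), Dmitri Olsen is treated as also owning Kenji Olsen's interest in Highfield Media Ltd, giving 35% + 65% = 100%.
Chain via Copperline Ventures LLC → Oakhollow Partners LP → Harbor Trust (R3): 100% × 51% × 84% × 23% = 9.8532% of Ridgefield Textiles S.p.A.
Chain via Highfield Media Ltd → Slate Holdings Ltd → Bluewater Pharma AG (R3): 100% × 19% × 83% × 14% = 2.2078% of Ridgefield Textiles S.p.A.
Aggregating (R1): 9.8532% + 2.2078% = 12.061%.

12.061%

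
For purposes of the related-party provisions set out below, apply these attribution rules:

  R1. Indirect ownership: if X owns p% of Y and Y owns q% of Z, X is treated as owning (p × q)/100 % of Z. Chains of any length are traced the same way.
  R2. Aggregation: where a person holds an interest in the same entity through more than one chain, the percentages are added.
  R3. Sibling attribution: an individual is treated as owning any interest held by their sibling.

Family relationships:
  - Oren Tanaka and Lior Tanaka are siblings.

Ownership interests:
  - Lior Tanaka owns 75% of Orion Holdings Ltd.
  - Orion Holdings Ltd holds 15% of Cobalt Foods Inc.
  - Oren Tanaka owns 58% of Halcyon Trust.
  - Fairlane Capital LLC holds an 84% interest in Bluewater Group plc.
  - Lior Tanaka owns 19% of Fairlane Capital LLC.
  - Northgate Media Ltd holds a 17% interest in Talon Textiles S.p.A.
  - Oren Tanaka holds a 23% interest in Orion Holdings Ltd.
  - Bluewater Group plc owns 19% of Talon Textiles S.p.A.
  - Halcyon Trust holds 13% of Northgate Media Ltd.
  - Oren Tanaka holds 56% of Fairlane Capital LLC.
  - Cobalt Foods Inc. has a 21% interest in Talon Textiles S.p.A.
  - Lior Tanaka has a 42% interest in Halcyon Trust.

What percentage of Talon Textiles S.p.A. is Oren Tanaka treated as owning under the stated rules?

17.267%

By sibling attribution (R3), Oren Tanaka is treated as also owning Lior Tanaka's interest in Fairlane Capital LLC, giving 56% + 19% = 75%.
By sibling attribution (R3), Oren Tanaka is treated as also owning Lior Tanaka's interest in Halcyon Trust, giving 58% + 42% = 100%.
By sibling attribution (R3), Oren Tanaka is treated as also owning Lior Tanaka's interest in Orion Holdings Ltd, giving 23% + 75% = 98%.
Chain via Fairlane Capital LLC → Bluewater Group plc (R1): 75% × 84% × 19% = 11.97% of Talon Textiles S.p.A.
Chain via Halcyon Trust → Northgate Media Ltd (R1): 100% × 13% × 17% = 2.21% of Talon Textiles S.p.A.
Chain via Orion Holdings Ltd → Cobalt Foods Inc. (R1): 98% × 15% × 21% = 3.087% of Talon Textiles S.p.A.
Aggregating (R2): 11.97% + 2.21% + 3.087% = 17.267%.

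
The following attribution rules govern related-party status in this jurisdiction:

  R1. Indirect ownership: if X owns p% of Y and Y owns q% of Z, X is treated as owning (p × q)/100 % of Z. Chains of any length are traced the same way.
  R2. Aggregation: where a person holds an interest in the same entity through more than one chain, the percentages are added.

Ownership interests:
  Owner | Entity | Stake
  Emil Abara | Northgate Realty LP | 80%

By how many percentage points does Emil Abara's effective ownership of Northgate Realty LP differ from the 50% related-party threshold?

30

Direct interest in Northgate Realty LP: 80%.
80% exceeds the 50% threshold by 30 percentage points.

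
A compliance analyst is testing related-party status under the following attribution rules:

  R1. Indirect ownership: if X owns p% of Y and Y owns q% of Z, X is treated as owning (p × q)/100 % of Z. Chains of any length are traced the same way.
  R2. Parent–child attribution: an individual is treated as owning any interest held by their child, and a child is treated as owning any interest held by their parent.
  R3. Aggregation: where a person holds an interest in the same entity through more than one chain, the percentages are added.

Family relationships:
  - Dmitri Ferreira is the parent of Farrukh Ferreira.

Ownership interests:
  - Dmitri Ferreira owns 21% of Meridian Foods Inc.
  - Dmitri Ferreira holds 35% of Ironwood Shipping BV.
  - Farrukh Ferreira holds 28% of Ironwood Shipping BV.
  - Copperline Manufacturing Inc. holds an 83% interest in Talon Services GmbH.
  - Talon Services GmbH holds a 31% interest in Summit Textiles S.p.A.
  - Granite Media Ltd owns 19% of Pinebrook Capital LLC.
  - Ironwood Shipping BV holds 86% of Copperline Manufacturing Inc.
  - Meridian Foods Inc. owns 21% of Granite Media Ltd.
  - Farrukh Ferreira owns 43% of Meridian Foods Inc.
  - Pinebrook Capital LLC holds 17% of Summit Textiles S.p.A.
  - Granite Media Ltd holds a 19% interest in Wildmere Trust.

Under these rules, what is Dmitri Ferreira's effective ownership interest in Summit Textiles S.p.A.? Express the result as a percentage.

14.374626%

By parent–child attribution (R2), Dmitri Ferreira is treated as also owning Farrukh Ferreira's interest in Meridian Foods Inc, giving 21% + 43% = 64%.
By parent–child attribution (R2), Dmitri Ferreira is treated as also owning Farrukh Ferreira's interest in Ironwood Shipping BV, giving 35% + 28% = 63%.
Chain via Meridian Foods Inc. → Granite Media Ltd → Pinebrook Capital LLC (R1): 64% × 21% × 19% × 17% = 0.434112% of Summit Textiles S.p.A.
Chain via Ironwood Shipping BV → Copperline Manufacturing Inc. → Talon Services GmbH (R1): 63% × 86% × 83% × 31% = 13.940514% of Summit Textiles S.p.A.
Aggregating (R3): 0.434112% + 13.940514% = 14.374626%.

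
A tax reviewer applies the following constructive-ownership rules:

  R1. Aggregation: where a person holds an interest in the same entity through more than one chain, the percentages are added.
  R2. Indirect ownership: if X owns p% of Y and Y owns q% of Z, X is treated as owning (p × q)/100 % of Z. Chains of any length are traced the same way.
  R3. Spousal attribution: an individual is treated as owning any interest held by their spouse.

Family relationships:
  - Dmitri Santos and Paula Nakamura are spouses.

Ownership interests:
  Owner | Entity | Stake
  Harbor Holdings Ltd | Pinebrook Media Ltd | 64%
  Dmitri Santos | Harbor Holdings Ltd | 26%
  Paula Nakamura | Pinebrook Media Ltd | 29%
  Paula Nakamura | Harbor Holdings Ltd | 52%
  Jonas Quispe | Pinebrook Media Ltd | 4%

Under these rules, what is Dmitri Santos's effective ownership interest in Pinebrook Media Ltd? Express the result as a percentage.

78.92%

By spousal attribution (R3), Dmitri Santos is treated as also owning Paula Nakamura's interest in Harbor Holdings Ltd, giving 26% + 52% = 78%.
By spousal attribution (R3), Dmitri Santos is treated as owning Paula Nakamura's 29% interest in Pinebrook Media Ltd.
Chain via Harbor Holdings Ltd (R2): 78% × 64% = 49.92% of Pinebrook Media Ltd.
Direct interest in Pinebrook Media Ltd: 29%.
Aggregating (R1): 49.92% + 29% = 78.92%.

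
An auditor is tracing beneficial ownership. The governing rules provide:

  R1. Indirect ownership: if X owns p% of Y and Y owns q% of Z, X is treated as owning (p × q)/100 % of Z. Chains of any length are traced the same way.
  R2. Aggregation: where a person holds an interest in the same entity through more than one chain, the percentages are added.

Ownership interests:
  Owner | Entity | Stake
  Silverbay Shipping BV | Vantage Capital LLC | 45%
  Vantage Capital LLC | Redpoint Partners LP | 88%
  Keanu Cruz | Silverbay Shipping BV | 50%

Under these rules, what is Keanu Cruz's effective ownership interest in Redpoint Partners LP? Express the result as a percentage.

19.8%

Chain via Silverbay Shipping BV → Vantage Capital LLC (R1): 50% × 45% × 88% = 19.8% of Redpoint Partners LP.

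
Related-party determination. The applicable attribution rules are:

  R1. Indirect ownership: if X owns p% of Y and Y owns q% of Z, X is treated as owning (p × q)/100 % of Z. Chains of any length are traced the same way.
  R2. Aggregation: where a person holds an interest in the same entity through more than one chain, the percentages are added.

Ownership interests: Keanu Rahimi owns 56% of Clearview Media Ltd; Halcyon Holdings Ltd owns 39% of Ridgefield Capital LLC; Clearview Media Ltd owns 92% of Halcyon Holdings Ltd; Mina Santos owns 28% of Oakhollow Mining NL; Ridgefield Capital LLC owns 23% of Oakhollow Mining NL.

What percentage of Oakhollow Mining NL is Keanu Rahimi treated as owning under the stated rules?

Chain via Clearview Media Ltd → Halcyon Holdings Ltd → Ridgefield Capital LLC (R1): 56% × 92% × 39% × 23% = 4.621344% of Oakhollow Mining NL.

4.621344%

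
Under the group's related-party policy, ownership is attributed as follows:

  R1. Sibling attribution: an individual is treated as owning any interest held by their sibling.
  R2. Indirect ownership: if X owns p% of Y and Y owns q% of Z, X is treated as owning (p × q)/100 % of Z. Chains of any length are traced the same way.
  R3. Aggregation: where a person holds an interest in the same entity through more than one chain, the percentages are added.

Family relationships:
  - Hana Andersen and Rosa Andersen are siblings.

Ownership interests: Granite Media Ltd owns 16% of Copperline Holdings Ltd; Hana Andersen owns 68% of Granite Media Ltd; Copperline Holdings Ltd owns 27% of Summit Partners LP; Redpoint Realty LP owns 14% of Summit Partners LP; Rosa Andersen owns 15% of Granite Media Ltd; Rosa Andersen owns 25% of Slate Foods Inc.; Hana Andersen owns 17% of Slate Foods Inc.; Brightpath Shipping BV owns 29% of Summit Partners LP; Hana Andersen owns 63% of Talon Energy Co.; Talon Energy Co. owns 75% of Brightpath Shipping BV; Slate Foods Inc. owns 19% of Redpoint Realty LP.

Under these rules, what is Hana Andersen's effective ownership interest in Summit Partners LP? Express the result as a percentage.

18.4053%

By sibling attribution (R1), Hana Andersen is treated as also owning Rosa Andersen's interest in Slate Foods Inc, giving 17% + 25% = 42%.
By sibling attribution (R1), Hana Andersen is treated as also owning Rosa Andersen's interest in Granite Media Ltd, giving 68% + 15% = 83%.
Chain via Slate Foods Inc. → Redpoint Realty LP (R2): 42% × 19% × 14% = 1.1172% of Summit Partners LP.
Chain via Granite Media Ltd → Copperline Holdings Ltd (R2): 83% × 16% × 27% = 3.5856% of Summit Partners LP.
Chain via Talon Energy Co. → Brightpath Shipping BV (R2): 63% × 75% × 29% = 13.7025% of Summit Partners LP.
Aggregating (R3): 1.1172% + 3.5856% + 13.7025% = 18.4053%.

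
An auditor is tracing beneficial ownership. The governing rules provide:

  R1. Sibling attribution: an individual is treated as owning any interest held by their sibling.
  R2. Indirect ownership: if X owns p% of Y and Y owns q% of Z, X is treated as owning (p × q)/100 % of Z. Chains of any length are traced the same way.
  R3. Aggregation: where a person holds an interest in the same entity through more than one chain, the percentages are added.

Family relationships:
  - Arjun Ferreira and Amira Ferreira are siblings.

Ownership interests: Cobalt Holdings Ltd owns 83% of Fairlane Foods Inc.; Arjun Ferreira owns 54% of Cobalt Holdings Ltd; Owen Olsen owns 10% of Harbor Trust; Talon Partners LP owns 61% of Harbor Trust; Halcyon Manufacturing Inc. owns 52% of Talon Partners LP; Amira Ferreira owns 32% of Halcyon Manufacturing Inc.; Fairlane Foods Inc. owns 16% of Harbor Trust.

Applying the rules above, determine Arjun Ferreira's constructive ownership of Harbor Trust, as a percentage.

17.3216%

By sibling attribution (R1), Arjun Ferreira is treated as owning Amira Ferreira's 32% interest in Halcyon Manufacturing Inc.
Chain via Cobalt Holdings Ltd → Fairlane Foods Inc. (R2): 54% × 83% × 16% = 7.1712% of Harbor Trust.
Chain via Halcyon Manufacturing Inc. → Talon Partners LP (R2): 32% × 52% × 61% = 10.1504% of Harbor Trust.
Aggregating (R3): 7.1712% + 10.1504% = 17.3216%.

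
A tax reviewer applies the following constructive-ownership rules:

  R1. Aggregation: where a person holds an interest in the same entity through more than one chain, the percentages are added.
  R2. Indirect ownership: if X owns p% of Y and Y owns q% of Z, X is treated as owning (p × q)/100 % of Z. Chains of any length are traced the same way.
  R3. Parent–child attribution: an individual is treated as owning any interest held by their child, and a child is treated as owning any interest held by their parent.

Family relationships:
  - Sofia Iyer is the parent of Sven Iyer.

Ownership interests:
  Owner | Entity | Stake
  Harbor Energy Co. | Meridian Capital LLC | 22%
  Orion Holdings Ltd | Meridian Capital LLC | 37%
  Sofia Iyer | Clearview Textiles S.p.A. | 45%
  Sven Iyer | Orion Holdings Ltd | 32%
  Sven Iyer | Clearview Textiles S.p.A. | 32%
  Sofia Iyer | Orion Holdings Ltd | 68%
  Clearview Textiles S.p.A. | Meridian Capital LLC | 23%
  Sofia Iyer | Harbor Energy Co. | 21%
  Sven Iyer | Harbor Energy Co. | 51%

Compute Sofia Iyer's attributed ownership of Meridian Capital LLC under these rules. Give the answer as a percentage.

By parent–child attribution (R3), Sofia Iyer is treated as also owning Sven Iyer's interest in Harbor Energy Co, giving 21% + 51% = 72%.
By parent–child attribution (R3), Sofia Iyer is treated as also owning Sven Iyer's interest in Orion Holdings Ltd, giving 68% + 32% = 100%.
By parent–child attribution (R3), Sofia Iyer is treated as also owning Sven Iyer's interest in Clearview Textiles S.p.A, giving 45% + 32% = 77%.
Chain via Harbor Energy Co. (R2): 72% × 22% = 15.84% of Meridian Capital LLC.
Chain via Orion Holdings Ltd (R2): 100% × 37% = 37% of Meridian Capital LLC.
Chain via Clearview Textiles S.p.A. (R2): 77% × 23% = 17.71% of Meridian Capital LLC.
Aggregating (R1): 15.84% + 37% + 17.71% = 70.55%.

70.55%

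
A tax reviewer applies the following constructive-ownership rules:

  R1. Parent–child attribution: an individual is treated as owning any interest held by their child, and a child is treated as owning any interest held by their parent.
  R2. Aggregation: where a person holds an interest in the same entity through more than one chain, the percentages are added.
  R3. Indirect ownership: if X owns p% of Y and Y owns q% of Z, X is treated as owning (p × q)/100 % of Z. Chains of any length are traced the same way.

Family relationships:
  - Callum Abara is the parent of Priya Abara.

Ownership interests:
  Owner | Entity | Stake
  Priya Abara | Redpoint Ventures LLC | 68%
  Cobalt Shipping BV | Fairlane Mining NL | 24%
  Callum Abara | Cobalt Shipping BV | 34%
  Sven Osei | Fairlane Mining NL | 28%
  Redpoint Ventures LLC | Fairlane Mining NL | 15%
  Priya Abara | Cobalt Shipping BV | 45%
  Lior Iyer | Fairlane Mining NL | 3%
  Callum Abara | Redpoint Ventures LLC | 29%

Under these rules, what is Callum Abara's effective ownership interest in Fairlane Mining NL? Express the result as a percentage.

33.51%

By parent–child attribution (R1), Callum Abara is treated as also owning Priya Abara's interest in Cobalt Shipping BV, giving 34% + 45% = 79%.
By parent–child attribution (R1), Callum Abara is treated as also owning Priya Abara's interest in Redpoint Ventures LLC, giving 29% + 68% = 97%.
Chain via Cobalt Shipping BV (R3): 79% × 24% = 18.96% of Fairlane Mining NL.
Chain via Redpoint Ventures LLC (R3): 97% × 15% = 14.55% of Fairlane Mining NL.
Aggregating (R2): 18.96% + 14.55% = 33.51%.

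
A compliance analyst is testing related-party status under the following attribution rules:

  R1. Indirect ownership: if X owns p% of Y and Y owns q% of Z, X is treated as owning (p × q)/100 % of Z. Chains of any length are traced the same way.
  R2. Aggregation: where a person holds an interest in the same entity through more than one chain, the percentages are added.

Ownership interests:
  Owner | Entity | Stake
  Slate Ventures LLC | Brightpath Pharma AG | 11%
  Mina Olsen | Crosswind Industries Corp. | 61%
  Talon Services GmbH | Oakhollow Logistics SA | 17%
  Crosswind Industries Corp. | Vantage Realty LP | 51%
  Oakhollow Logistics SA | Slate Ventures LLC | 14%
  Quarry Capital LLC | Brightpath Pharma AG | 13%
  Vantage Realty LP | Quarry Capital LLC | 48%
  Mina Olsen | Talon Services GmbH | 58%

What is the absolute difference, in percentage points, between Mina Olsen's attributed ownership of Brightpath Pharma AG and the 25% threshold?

22.906892

Chain via Talon Services GmbH → Oakhollow Logistics SA → Slate Ventures LLC (R1): 58% × 17% × 14% × 11% = 0.151844% of Brightpath Pharma AG.
Chain via Crosswind Industries Corp. → Vantage Realty LP → Quarry Capital LLC (R1): 61% × 51% × 48% × 13% = 1.941264% of Brightpath Pharma AG.
Aggregating (R2): 0.151844% + 1.941264% = 2.093108%.
2.093108% falls short of the 25% threshold by 22.906892 percentage points.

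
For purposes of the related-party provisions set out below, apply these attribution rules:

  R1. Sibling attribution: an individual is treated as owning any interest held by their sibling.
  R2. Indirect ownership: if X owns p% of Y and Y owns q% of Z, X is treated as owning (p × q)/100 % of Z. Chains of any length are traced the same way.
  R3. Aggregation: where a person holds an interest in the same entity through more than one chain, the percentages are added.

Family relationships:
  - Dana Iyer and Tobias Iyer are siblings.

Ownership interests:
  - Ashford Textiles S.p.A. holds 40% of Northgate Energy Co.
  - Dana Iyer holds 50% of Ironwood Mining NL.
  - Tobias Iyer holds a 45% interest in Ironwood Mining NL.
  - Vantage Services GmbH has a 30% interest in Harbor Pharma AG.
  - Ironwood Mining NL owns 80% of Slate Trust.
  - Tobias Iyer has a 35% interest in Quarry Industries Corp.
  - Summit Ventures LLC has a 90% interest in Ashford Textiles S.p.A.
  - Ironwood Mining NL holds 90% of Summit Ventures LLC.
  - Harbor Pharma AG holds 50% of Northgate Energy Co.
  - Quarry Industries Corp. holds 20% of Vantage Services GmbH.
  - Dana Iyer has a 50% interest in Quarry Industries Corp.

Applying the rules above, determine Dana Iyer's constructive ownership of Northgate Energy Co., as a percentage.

33.33%

By sibling attribution (R1), Dana Iyer is treated as also owning Tobias Iyer's interest in Quarry Industries Corp, giving 50% + 35% = 85%.
By sibling attribution (R1), Dana Iyer is treated as also owning Tobias Iyer's interest in Ironwood Mining NL, giving 50% + 45% = 95%.
Chain via Quarry Industries Corp. → Vantage Services GmbH → Harbor Pharma AG (R2): 85% × 20% × 30% × 50% = 2.55% of Northgate Energy Co.
Chain via Ironwood Mining NL → Summit Ventures LLC → Ashford Textiles S.p.A. (R2): 95% × 90% × 90% × 40% = 30.78% of Northgate Energy Co.
Aggregating (R3): 2.55% + 30.78% = 33.33%.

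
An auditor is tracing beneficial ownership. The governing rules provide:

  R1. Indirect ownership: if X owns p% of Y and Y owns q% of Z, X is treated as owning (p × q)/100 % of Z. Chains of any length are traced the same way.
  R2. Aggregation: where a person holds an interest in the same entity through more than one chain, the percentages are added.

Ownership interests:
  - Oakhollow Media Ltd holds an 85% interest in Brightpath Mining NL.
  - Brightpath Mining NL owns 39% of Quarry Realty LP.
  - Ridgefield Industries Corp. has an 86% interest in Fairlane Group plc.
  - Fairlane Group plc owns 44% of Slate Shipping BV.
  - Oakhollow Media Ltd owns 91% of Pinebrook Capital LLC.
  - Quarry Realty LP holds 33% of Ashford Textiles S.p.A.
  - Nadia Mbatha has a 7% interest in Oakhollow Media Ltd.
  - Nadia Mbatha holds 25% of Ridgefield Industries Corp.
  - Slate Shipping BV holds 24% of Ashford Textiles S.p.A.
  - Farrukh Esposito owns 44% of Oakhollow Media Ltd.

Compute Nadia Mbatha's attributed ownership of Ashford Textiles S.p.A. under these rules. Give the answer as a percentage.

3.036165%

Chain via Oakhollow Media Ltd → Brightpath Mining NL → Quarry Realty LP (R1): 7% × 85% × 39% × 33% = 0.765765% of Ashford Textiles S.p.A.
Chain via Ridgefield Industries Corp. → Fairlane Group plc → Slate Shipping BV (R1): 25% × 86% × 44% × 24% = 2.2704% of Ashford Textiles S.p.A.
Aggregating (R2): 0.765765% + 2.2704% = 3.036165%.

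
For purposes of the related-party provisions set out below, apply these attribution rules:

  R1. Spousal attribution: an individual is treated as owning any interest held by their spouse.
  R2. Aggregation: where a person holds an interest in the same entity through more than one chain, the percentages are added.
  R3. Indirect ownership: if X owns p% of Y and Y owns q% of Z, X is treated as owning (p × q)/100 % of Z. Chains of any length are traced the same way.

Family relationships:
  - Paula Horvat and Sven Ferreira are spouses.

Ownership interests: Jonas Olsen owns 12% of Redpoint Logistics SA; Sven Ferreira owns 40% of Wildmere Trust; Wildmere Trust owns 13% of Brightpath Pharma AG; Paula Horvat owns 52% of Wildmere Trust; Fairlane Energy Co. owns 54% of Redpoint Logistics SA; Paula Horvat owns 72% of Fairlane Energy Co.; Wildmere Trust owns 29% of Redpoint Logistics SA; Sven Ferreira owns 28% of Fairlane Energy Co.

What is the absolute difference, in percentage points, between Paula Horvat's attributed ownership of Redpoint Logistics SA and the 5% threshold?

75.68

By spousal attribution (R1), Paula Horvat is treated as also owning Sven Ferreira's interest in Fairlane Energy Co, giving 72% + 28% = 100%.
By spousal attribution (R1), Paula Horvat is treated as also owning Sven Ferreira's interest in Wildmere Trust, giving 52% + 40% = 92%.
Chain via Fairlane Energy Co. (R3): 100% × 54% = 54% of Redpoint Logistics SA.
Chain via Wildmere Trust (R3): 92% × 29% = 26.68% of Redpoint Logistics SA.
Aggregating (R2): 54% + 26.68% = 80.68%.
80.68% exceeds the 5% threshold by 75.68 percentage points.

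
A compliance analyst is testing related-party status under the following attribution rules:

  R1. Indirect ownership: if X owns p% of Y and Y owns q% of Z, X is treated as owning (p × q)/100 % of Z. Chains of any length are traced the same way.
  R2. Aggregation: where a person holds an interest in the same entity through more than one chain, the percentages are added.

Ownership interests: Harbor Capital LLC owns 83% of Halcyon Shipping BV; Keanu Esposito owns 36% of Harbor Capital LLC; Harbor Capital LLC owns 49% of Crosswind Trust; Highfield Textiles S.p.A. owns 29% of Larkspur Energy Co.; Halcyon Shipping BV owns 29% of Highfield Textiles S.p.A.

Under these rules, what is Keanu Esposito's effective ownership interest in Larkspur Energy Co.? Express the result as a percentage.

2.512908%

Chain via Harbor Capital LLC → Halcyon Shipping BV → Highfield Textiles S.p.A. (R1): 36% × 83% × 29% × 29% = 2.512908% of Larkspur Energy Co.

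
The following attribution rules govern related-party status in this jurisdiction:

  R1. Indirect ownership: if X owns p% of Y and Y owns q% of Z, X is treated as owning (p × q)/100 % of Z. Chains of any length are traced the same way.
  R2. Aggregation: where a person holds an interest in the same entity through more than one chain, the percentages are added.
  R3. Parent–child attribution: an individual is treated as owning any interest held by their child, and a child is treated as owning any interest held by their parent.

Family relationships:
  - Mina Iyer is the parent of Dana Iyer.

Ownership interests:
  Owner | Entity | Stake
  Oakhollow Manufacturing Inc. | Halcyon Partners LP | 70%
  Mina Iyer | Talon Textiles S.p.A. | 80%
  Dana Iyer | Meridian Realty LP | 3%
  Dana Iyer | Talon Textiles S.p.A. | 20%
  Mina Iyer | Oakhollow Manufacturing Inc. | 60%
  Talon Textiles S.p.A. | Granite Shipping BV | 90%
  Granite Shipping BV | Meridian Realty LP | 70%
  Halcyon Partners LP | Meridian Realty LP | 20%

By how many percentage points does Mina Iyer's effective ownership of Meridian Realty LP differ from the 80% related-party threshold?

5.6

By parent–child attribution (R3), Mina Iyer is treated as also owning Dana Iyer's interest in Talon Textiles S.p.A, giving 80% + 20% = 100%.
By parent–child attribution (R3), Mina Iyer is treated as owning Dana Iyer's 3% interest in Meridian Realty LP.
Chain via Oakhollow Manufacturing Inc. → Halcyon Partners LP (R1): 60% × 70% × 20% = 8.4% of Meridian Realty LP.
Chain via Talon Textiles S.p.A. → Granite Shipping BV (R1): 100% × 90% × 70% = 63% of Meridian Realty LP.
Direct interest in Meridian Realty LP: 3%.
Aggregating (R2): 8.4% + 63% + 3% = 74.4%.
74.4% falls short of the 80% threshold by 5.6 percentage points.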